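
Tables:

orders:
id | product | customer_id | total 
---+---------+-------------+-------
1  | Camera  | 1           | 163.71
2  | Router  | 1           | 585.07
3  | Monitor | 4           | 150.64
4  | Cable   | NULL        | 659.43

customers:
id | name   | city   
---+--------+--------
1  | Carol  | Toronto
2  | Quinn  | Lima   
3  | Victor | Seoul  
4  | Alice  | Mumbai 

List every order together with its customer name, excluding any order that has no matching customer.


INNER JOIN keeps only orders rows whose customer_id matches an id in customers. Walk through each order:
  - order 1 (Camera): customer_id=1 -> matches Carol
  - order 2 (Router): customer_id=1 -> matches Carol
  - order 3 (Monitor): customer_id=4 -> matches Alice
  - order 4 (Cable): customer_id=NULL, no match -> dropped
So 1 of 4 rows is dropped.

SQL:
SELECT a.product, b.name AS customer
FROM orders a
INNER JOIN customers b ON a.customer_id = b.id

Result:
product | customer
--------+---------
Camera  | Carol   
Router  | Carol   
Monitor | Alice   


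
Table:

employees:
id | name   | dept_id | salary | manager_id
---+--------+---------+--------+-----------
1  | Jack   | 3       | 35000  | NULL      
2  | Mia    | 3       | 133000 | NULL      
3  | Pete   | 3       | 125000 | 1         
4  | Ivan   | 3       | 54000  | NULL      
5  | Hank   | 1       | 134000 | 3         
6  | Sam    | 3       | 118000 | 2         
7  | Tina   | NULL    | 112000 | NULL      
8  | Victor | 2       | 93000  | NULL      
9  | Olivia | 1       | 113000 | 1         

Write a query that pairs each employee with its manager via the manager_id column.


This is a self-join: employees is joined to a second copy of itself, matching each row's manager_id to another row's id. Use LEFT JOIN so rows with manager_id=NULL are kept.
  - employee 1 (Jack): manager_id=NULL -> NULL
  - employee 2 (Mia): manager_id=NULL -> NULL
  - employee 3 (Pete): manager_id=1 -> Jack
  - employee 4 (Ivan): manager_id=NULL -> NULL
  - employee 5 (Hank): manager_id=3 -> Pete
  - employee 6 (Sam): manager_id=2 -> Mia
  - employee 7 (Tina): manager_id=NULL -> NULL
  - employee 8 (Victor): manager_id=NULL -> NULL
  - employee 9 (Olivia): manager_id=1 -> Jack

SQL:
SELECT a.name AS item, b.name AS manager
FROM employees a
LEFT JOIN employees b ON a.manager_id = b.id

Result:
item   | manager
-------+--------
Jack   | NULL   
Mia    | NULL   
Pete   | Jack   
Ivan   | NULL   
Hank   | Pete   
Sam    | Mia    
Tina   | NULL   
Victor | NULL   
Olivia | Jack   


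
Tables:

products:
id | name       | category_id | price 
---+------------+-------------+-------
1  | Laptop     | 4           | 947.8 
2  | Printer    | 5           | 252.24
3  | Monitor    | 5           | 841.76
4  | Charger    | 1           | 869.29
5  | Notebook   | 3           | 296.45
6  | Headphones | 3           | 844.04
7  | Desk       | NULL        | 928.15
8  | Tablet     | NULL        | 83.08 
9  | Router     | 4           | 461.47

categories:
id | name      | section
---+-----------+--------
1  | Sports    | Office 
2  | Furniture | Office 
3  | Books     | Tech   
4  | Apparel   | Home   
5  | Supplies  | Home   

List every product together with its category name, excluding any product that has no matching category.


INNER JOIN keeps only products rows whose category_id matches an id in categories. Walk through each product:
  - product 1 (Laptop): category_id=4 -> matches Apparel
  - product 2 (Printer): category_id=5 -> matches Supplies
  - product 3 (Monitor): category_id=5 -> matches Supplies
  - product 4 (Charger): category_id=1 -> matches Sports
  - product 5 (Notebook): category_id=3 -> matches Books
  - product 6 (Headphones): category_id=3 -> matches Books
  - product 7 (Desk): category_id=NULL, no match -> dropped
  - product 8 (Tablet): category_id=NULL, no match -> dropped
  - product 9 (Router): category_id=4 -> matches Apparel
So 2 of 9 rows are dropped.

SQL:
SELECT a.name, b.name AS category
FROM products a
INNER JOIN categories b ON a.category_id = b.id

Result:
name       | category
-----------+---------
Laptop     | Apparel 
Printer    | Supplies
Monitor    | Supplies
Charger    | Sports  
Notebook   | Books   
Headphones | Books   
Router     | Apparel 


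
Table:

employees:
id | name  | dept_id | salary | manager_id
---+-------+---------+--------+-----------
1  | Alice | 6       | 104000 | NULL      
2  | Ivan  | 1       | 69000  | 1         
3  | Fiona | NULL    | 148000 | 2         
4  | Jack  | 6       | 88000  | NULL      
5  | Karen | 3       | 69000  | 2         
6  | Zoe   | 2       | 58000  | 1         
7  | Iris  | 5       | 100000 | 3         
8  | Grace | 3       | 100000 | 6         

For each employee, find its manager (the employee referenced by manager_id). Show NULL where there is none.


This is a self-join: employees is joined to a second copy of itself, matching each row's manager_id to another row's id. Use LEFT JOIN so rows with manager_id=NULL are kept.
  - employee 1 (Alice): manager_id=NULL -> NULL
  - employee 2 (Ivan): manager_id=1 -> Alice
  - employee 3 (Fiona): manager_id=2 -> Ivan
  - employee 4 (Jack): manager_id=NULL -> NULL
  - employee 5 (Karen): manager_id=2 -> Ivan
  - employee 6 (Zoe): manager_id=1 -> Alice
  - employee 7 (Iris): manager_id=3 -> Fiona
  - employee 8 (Grace): manager_id=6 -> Zoe

SQL:
SELECT a.name AS item, b.name AS manager
FROM employees a
LEFT JOIN employees b ON a.manager_id = b.id

Result:
item  | manager
------+--------
Alice | NULL   
Ivan  | Alice  
Fiona | Ivan   
Jack  | NULL   
Karen | Ivan   
Zoe   | Alice  
Iris  | Fiona  
Grace | Zoe    


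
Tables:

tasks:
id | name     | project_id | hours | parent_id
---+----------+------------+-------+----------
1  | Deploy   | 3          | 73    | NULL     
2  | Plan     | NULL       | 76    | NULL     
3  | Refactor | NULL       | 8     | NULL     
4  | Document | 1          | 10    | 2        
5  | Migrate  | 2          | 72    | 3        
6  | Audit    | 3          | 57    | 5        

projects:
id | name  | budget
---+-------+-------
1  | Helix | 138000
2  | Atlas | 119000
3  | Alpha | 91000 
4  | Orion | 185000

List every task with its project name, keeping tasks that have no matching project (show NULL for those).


LEFT JOIN keeps every row from tasks (the left table); where project_id has no match in projects, the project columns become NULL. Walk through each task:
  - task 1 (Deploy): project_id=3 -> matches Alpha
  - task 2 (Plan): project_id=NULL, no match -> kept with NULL
  - task 3 (Refactor): project_id=NULL, no match -> kept with NULL
  - task 4 (Document): project_id=1 -> matches Helix
  - task 5 (Migrate): project_id=2 -> matches Atlas
  - task 6 (Audit): project_id=3 -> matches Alpha
All 6 rows appear; 2 have NULL project.

SQL:
SELECT a.name, b.name AS project
FROM tasks a
LEFT JOIN projects b ON a.project_id = b.id

Result:
name     | project
---------+--------
Deploy   | Alpha  
Plan     | NULL   
Refactor | NULL   
Document | Helix  
Migrate  | Atlas  
Audit    | Alpha  


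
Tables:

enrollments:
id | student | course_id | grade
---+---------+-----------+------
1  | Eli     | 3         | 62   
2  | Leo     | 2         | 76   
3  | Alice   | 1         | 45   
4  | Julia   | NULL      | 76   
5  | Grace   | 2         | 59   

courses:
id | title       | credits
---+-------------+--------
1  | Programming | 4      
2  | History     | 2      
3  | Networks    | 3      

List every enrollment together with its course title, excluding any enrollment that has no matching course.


INNER JOIN keeps only enrollments rows whose course_id matches an id in courses. Walk through each enrollment:
  - enrollment 1 (Eli): course_id=3 -> matches Networks
  - enrollment 2 (Leo): course_id=2 -> matches History
  - enrollment 3 (Alice): course_id=1 -> matches Programming
  - enrollment 4 (Julia): course_id=NULL, no match -> dropped
  - enrollment 5 (Grace): course_id=2 -> matches History
So 1 of 5 rows is dropped.

SQL:
SELECT a.student, b.title AS course
FROM enrollments a
INNER JOIN courses b ON a.course_id = b.id

Result:
student | course     
--------+------------
Eli     | Networks   
Leo     | History    
Alice   | Programming
Grace   | History    


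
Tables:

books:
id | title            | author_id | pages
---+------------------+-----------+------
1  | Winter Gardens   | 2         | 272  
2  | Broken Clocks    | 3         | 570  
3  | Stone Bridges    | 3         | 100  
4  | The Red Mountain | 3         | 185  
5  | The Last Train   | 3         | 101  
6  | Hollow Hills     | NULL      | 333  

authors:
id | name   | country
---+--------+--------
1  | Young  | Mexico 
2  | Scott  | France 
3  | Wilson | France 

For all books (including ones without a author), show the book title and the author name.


LEFT JOIN keeps every row from books (the left table); where author_id has no match in authors, the author columns become NULL. Walk through each book:
  - book 1 (Winter Gardens): author_id=2 -> matches Scott
  - book 2 (Broken Clocks): author_id=3 -> matches Wilson
  - book 3 (Stone Bridges): author_id=3 -> matches Wilson
  - book 4 (The Red Mountain): author_id=3 -> matches Wilson
  - book 5 (The Last Train): author_id=3 -> matches Wilson
  - book 6 (Hollow Hills): author_id=NULL, no match -> kept with NULL
All 6 rows appear; 1 has NULL author.

SQL:
SELECT a.title, b.name AS author
FROM books a
LEFT JOIN authors b ON a.author_id = b.id

Result:
title            | author
-----------------+-------
Winter Gardens   | Scott 
Broken Clocks    | Wilson
Stone Bridges    | Wilson
The Red Mountain | Wilson
The Last Train   | Wilson
Hollow Hills     | NULL  


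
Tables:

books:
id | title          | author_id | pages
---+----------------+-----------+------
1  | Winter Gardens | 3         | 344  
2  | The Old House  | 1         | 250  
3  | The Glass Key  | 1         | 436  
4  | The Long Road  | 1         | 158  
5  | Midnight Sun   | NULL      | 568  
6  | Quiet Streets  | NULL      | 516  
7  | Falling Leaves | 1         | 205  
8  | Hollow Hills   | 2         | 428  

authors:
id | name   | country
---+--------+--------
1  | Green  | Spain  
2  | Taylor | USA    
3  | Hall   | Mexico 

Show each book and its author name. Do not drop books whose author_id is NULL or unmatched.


LEFT JOIN keeps every row from books (the left table); where author_id has no match in authors, the author columns become NULL. Walk through each book:
  - book 1 (Winter Gardens): author_id=3 -> matches Hall
  - book 2 (The Old House): author_id=1 -> matches Green
  - book 3 (The Glass Key): author_id=1 -> matches Green
  - book 4 (The Long Road): author_id=1 -> matches Green
  - book 5 (Midnight Sun): author_id=NULL, no match -> kept with NULL
  - book 6 (Quiet Streets): author_id=NULL, no match -> kept with NULL
  - book 7 (Falling Leaves): author_id=1 -> matches Green
  - book 8 (Hollow Hills): author_id=2 -> matches Taylor
All 8 rows appear; 2 have NULL author.

SQL:
SELECT a.title, b.name AS author
FROM books a
LEFT JOIN authors b ON a.author_id = b.id

Result:
title          | author
---------------+-------
Winter Gardens | Hall  
The Old House  | Green 
The Glass Key  | Green 
The Long Road  | Green 
Midnight Sun   | NULL  
Quiet Streets  | NULL  
Falling Leaves | Green 
Hollow Hills   | Taylor


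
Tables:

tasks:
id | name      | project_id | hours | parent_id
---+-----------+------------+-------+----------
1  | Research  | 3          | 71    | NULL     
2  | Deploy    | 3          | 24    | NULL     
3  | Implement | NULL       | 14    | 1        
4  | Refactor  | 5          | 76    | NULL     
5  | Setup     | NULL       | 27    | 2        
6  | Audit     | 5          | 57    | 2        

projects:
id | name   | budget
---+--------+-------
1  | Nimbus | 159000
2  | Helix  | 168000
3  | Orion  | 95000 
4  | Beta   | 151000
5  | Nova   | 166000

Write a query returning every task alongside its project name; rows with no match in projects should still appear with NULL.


LEFT JOIN keeps every row from tasks (the left table); where project_id has no match in projects, the project columns become NULL. Walk through each task:
  - task 1 (Research): project_id=3 -> matches Orion
  - task 2 (Deploy): project_id=3 -> matches Orion
  - task 3 (Implement): project_id=NULL, no match -> kept with NULL
  - task 4 (Refactor): project_id=5 -> matches Nova
  - task 5 (Setup): project_id=NULL, no match -> kept with NULL
  - task 6 (Audit): project_id=5 -> matches Nova
All 6 rows appear; 2 have NULL project.

SQL:
SELECT a.name, b.name AS project
FROM tasks a
LEFT JOIN projects b ON a.project_id = b.id

Result:
name      | project
----------+--------
Research  | Orion  
Deploy    | Orion  
Implement | NULL   
Refactor  | Nova   
Setup     | NULL   
Audit     | Nova   


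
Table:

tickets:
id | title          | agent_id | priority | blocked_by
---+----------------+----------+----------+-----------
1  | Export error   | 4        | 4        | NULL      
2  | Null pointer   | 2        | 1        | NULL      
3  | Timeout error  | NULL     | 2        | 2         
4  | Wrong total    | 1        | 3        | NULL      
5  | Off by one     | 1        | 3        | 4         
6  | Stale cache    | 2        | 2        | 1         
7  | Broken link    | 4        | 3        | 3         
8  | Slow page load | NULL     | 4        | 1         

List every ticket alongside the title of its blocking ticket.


This is a self-join: tickets is joined to a second copy of itself, matching each row's blocked_by to another row's id. Use LEFT JOIN so rows with blocked_by=NULL are kept.
  - ticket 1 (Export error): blocked_by=NULL -> NULL
  - ticket 2 (Null pointer): blocked_by=NULL -> NULL
  - ticket 3 (Timeout error): blocked_by=2 -> Null pointer
  - ticket 4 (Wrong total): blocked_by=NULL -> NULL
  - ticket 5 (Off by one): blocked_by=4 -> Wrong total
  - ticket 6 (Stale cache): blocked_by=1 -> Export error
  - ticket 7 (Broken link): blocked_by=3 -> Timeout error
  - ticket 8 (Slow page load): blocked_by=1 -> Export error

SQL:
SELECT a.title AS item, b.title AS blocked_by
FROM tickets a
LEFT JOIN tickets b ON a.blocked_by = b.id

Result:
item           | blocked_by   
---------------+--------------
Export error   | NULL         
Null pointer   | NULL         
Timeout error  | Null pointer 
Wrong total    | NULL         
Off by one     | Wrong total  
Stale cache    | Export error 
Broken link    | Timeout error
Slow page load | Export error 


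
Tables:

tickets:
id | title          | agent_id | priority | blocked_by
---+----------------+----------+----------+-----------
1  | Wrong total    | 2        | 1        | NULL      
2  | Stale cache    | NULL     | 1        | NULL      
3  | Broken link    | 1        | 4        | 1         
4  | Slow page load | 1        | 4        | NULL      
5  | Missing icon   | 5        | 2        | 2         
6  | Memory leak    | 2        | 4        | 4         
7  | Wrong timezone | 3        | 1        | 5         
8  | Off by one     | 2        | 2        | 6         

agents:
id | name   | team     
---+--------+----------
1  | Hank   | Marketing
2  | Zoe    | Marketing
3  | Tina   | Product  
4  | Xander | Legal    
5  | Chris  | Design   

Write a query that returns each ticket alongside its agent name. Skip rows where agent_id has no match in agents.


INNER JOIN keeps only tickets rows whose agent_id matches an id in agents. Walk through each ticket:
  - ticket 1 (Wrong total): agent_id=2 -> matches Zoe
  - ticket 2 (Stale cache): agent_id=NULL, no match -> dropped
  - ticket 3 (Broken link): agent_id=1 -> matches Hank
  - ticket 4 (Slow page load): agent_id=1 -> matches Hank
  - ticket 5 (Missing icon): agent_id=5 -> matches Chris
  - ticket 6 (Memory leak): agent_id=2 -> matches Zoe
  - ticket 7 (Wrong timezone): agent_id=3 -> matches Tina
  - ticket 8 (Off by one): agent_id=2 -> matches Zoe
So 1 of 8 rows is dropped.

SQL:
SELECT a.title, b.name AS agent
FROM tickets a
INNER JOIN agents b ON a.agent_id = b.id

Result:
title          | agent
---------------+------
Wrong total    | Zoe  
Broken link    | Hank 
Slow page load | Hank 
Missing icon   | Chris
Memory leak    | Zoe  
Wrong timezone | Tina 
Off by one     | Zoe  


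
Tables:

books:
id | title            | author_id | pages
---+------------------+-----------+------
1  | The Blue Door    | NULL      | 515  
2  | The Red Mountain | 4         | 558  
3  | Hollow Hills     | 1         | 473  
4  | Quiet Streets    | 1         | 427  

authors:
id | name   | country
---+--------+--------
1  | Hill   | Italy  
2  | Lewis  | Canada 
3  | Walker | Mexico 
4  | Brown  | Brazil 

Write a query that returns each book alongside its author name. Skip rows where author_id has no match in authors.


INNER JOIN keeps only books rows whose author_id matches an id in authors. Walk through each book:
  - book 1 (The Blue Door): author_id=NULL, no match -> dropped
  - book 2 (The Red Mountain): author_id=4 -> matches Brown
  - book 3 (Hollow Hills): author_id=1 -> matches Hill
  - book 4 (Quiet Streets): author_id=1 -> matches Hill
So 1 of 4 rows is dropped.

SQL:
SELECT a.title, b.name AS author
FROM books a
INNER JOIN authors b ON a.author_id = b.id

Result:
title            | author
-----------------+-------
The Red Mountain | Brown 
Hollow Hills     | Hill  
Quiet Streets    | Hill  


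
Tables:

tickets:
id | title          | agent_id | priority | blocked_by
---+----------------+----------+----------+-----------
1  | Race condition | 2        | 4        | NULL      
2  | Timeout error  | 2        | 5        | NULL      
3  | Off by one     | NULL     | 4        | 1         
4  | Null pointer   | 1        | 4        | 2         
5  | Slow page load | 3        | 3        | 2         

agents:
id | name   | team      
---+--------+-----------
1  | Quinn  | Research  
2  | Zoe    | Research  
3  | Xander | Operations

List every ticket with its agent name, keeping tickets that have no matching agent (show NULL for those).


LEFT JOIN keeps every row from tickets (the left table); where agent_id has no match in agents, the agent columns become NULL. Walk through each ticket:
  - ticket 1 (Race condition): agent_id=2 -> matches Zoe
  - ticket 2 (Timeout error): agent_id=2 -> matches Zoe
  - ticket 3 (Off by one): agent_id=NULL, no match -> kept with NULL
  - ticket 4 (Null pointer): agent_id=1 -> matches Quinn
  - ticket 5 (Slow page load): agent_id=3 -> matches Xander
All 5 rows appear; 1 has NULL agent.

SQL:
SELECT a.title, b.name AS agent
FROM tickets a
LEFT JOIN agents b ON a.agent_id = b.id

Result:
title          | agent 
---------------+-------
Race condition | Zoe   
Timeout error  | Zoe   
Off by one     | NULL  
Null pointer   | Quinn 
Slow page load | Xander


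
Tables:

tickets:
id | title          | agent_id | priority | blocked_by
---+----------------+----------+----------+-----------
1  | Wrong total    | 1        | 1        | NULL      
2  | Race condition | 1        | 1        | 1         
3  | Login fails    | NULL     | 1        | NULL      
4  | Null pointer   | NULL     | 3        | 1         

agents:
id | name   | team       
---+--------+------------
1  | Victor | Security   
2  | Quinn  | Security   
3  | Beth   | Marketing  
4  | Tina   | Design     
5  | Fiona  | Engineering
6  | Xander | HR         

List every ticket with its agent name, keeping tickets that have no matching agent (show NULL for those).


LEFT JOIN keeps every row from tickets (the left table); where agent_id has no match in agents, the agent columns become NULL. Walk through each ticket:
  - ticket 1 (Wrong total): agent_id=1 -> matches Victor
  - ticket 2 (Race condition): agent_id=1 -> matches Victor
  - ticket 3 (Login fails): agent_id=NULL, no match -> kept with NULL
  - ticket 4 (Null pointer): agent_id=NULL, no match -> kept with NULL
All 4 rows appear; 2 have NULL agent.

SQL:
SELECT a.title, b.name AS agent
FROM tickets a
LEFT JOIN agents b ON a.agent_id = b.id

Result:
title          | agent 
---------------+-------
Wrong total    | Victor
Race condition | Victor
Login fails    | NULL  
Null pointer   | NULL  


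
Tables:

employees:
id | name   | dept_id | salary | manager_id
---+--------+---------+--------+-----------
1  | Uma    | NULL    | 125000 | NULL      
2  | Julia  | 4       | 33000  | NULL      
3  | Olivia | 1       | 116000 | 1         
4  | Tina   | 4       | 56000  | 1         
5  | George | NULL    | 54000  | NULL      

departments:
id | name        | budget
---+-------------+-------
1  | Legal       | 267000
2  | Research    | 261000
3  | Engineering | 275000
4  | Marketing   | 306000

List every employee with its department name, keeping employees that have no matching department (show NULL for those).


LEFT JOIN keeps every row from employees (the left table); where dept_id has no match in departments, the department columns become NULL. Walk through each employee:
  - employee 1 (Uma): dept_id=NULL, no match -> kept with NULL
  - employee 2 (Julia): dept_id=4 -> matches Marketing
  - employee 3 (Olivia): dept_id=1 -> matches Legal
  - employee 4 (Tina): dept_id=4 -> matches Marketing
  - employee 5 (George): dept_id=NULL, no match -> kept with NULL
All 5 rows appear; 2 have NULL department.

SQL:
SELECT a.name, b.name AS department
FROM employees a
LEFT JOIN departments b ON a.dept_id = b.id

Result:
name   | department
-------+-----------
Uma    | NULL      
Julia  | Marketing 
Olivia | Legal     
Tina   | Marketing 
George | NULL      


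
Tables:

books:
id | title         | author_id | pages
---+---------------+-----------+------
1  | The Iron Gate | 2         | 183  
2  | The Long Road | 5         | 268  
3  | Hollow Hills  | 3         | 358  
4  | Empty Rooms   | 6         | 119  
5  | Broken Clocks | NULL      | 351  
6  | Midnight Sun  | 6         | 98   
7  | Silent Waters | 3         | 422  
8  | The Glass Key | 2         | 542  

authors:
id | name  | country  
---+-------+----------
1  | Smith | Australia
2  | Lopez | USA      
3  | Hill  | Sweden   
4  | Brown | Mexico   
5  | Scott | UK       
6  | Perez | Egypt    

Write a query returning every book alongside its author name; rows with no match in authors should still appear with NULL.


LEFT JOIN keeps every row from books (the left table); where author_id has no match in authors, the author columns become NULL. Walk through each book:
  - book 1 (The Iron Gate): author_id=2 -> matches Lopez
  - book 2 (The Long Road): author_id=5 -> matches Scott
  - book 3 (Hollow Hills): author_id=3 -> matches Hill
  - book 4 (Empty Rooms): author_id=6 -> matches Perez
  - book 5 (Broken Clocks): author_id=NULL, no match -> kept with NULL
  - book 6 (Midnight Sun): author_id=6 -> matches Perez
  - book 7 (Silent Waters): author_id=3 -> matches Hill
  - book 8 (The Glass Key): author_id=2 -> matches Lopez
All 8 rows appear; 1 has NULL author.

SQL:
SELECT a.title, b.name AS author
FROM books a
LEFT JOIN authors b ON a.author_id = b.id

Result:
title         | author
--------------+-------
The Iron Gate | Lopez 
The Long Road | Scott 
Hollow Hills  | Hill  
Empty Rooms   | Perez 
Broken Clocks | NULL  
Midnight Sun  | Perez 
Silent Waters | Hill  
The Glass Key | Lopez 


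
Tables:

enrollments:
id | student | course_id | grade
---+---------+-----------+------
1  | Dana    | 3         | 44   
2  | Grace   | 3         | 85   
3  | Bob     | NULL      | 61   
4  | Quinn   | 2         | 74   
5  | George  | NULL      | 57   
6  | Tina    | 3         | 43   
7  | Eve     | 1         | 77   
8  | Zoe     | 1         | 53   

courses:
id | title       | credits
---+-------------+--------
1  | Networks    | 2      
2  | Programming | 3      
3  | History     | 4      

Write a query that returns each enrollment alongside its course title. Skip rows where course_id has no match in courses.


INNER JOIN keeps only enrollments rows whose course_id matches an id in courses. Walk through each enrollment:
  - enrollment 1 (Dana): course_id=3 -> matches History
  - enrollment 2 (Grace): course_id=3 -> matches History
  - enrollment 3 (Bob): course_id=NULL, no match -> dropped
  - enrollment 4 (Quinn): course_id=2 -> matches Programming
  - enrollment 5 (George): course_id=NULL, no match -> dropped
  - enrollment 6 (Tina): course_id=3 -> matches History
  - enrollment 7 (Eve): course_id=1 -> matches Networks
  - enrollment 8 (Zoe): course_id=1 -> matches Networks
So 2 of 8 rows are dropped.

SQL:
SELECT a.student, b.title AS course
FROM enrollments a
INNER JOIN courses b ON a.course_id = b.id

Result:
student | course     
--------+------------
Dana    | History    
Grace   | History    
Quinn   | Programming
Tina    | History    
Eve     | Networks   
Zoe     | Networks   


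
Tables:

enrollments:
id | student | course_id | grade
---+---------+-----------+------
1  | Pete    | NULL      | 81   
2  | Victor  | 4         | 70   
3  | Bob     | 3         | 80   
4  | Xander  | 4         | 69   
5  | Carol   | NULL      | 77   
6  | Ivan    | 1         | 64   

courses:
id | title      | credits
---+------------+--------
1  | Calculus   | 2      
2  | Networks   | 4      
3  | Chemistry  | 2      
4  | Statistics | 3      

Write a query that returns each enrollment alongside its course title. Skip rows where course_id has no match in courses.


INNER JOIN keeps only enrollments rows whose course_id matches an id in courses. Walk through each enrollment:
  - enrollment 1 (Pete): course_id=NULL, no match -> dropped
  - enrollment 2 (Victor): course_id=4 -> matches Statistics
  - enrollment 3 (Bob): course_id=3 -> matches Chemistry
  - enrollment 4 (Xander): course_id=4 -> matches Statistics
  - enrollment 5 (Carol): course_id=NULL, no match -> dropped
  - enrollment 6 (Ivan): course_id=1 -> matches Calculus
So 2 of 6 rows are dropped.

SQL:
SELECT a.student, b.title AS course
FROM enrollments a
INNER JOIN courses b ON a.course_id = b.id

Result:
student | course    
--------+-----------
Victor  | Statistics
Bob     | Chemistry 
Xander  | Statistics
Ivan    | Calculus  


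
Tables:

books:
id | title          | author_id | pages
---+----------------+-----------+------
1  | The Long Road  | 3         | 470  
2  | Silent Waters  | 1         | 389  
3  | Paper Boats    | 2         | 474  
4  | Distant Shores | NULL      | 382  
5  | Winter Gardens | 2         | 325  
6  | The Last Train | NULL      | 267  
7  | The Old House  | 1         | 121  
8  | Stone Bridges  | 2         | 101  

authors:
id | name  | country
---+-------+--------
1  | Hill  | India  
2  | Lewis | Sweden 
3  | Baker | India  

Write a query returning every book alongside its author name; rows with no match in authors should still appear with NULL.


LEFT JOIN keeps every row from books (the left table); where author_id has no match in authors, the author columns become NULL. Walk through each book:
  - book 1 (The Long Road): author_id=3 -> matches Baker
  - book 2 (Silent Waters): author_id=1 -> matches Hill
  - book 3 (Paper Boats): author_id=2 -> matches Lewis
  - book 4 (Distant Shores): author_id=NULL, no match -> kept with NULL
  - book 5 (Winter Gardens): author_id=2 -> matches Lewis
  - book 6 (The Last Train): author_id=NULL, no match -> kept with NULL
  - book 7 (The Old House): author_id=1 -> matches Hill
  - book 8 (Stone Bridges): author_id=2 -> matches Lewis
All 8 rows appear; 2 have NULL author.

SQL:
SELECT a.title, b.name AS author
FROM books a
LEFT JOIN authors b ON a.author_id = b.id

Result:
title          | author
---------------+-------
The Long Road  | Baker 
Silent Waters  | Hill  
Paper Boats    | Lewis 
Distant Shores | NULL  
Winter Gardens | Lewis 
The Last Train | NULL  
The Old House  | Hill  
Stone Bridges  | Lewis 


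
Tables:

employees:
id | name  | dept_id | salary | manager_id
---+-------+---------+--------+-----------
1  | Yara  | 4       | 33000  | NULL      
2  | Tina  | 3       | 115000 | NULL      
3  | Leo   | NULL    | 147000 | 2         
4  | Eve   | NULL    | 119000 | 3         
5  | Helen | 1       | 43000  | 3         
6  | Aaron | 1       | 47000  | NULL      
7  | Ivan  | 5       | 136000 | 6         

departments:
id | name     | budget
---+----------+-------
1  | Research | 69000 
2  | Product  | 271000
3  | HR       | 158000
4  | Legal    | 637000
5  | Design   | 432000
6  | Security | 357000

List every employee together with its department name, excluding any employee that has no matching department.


INNER JOIN keeps only employees rows whose dept_id matches an id in departments. Walk through each employee:
  - employee 1 (Yara): dept_id=4 -> matches Legal
  - employee 2 (Tina): dept_id=3 -> matches HR
  - employee 3 (Leo): dept_id=NULL, no match -> dropped
  - employee 4 (Eve): dept_id=NULL, no match -> dropped
  - employee 5 (Helen): dept_id=1 -> matches Research
  - employee 6 (Aaron): dept_id=1 -> matches Research
  - employee 7 (Ivan): dept_id=5 -> matches Design
So 2 of 7 rows are dropped.

SQL:
SELECT a.name, b.name AS department
FROM employees a
INNER JOIN departments b ON a.dept_id = b.id

Result:
name  | department
------+-----------
Yara  | Legal     
Tina  | HR        
Helen | Research  
Aaron | Research  
Ivan  | Design    


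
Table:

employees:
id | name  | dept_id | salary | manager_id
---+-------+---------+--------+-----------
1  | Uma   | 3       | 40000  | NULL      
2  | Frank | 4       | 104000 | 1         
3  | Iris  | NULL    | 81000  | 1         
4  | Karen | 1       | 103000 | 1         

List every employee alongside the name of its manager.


This is a self-join: employees is joined to a second copy of itself, matching each row's manager_id to another row's id. Use LEFT JOIN so rows with manager_id=NULL are kept.
  - employee 1 (Uma): manager_id=NULL -> NULL
  - employee 2 (Frank): manager_id=1 -> Uma
  - employee 3 (Iris): manager_id=1 -> Uma
  - employee 4 (Karen): manager_id=1 -> Uma

SQL:
SELECT a.name AS item, b.name AS manager
FROM employees a
LEFT JOIN employees b ON a.manager_id = b.id

Result:
item  | manager
------+--------
Uma   | NULL   
Frank | Uma    
Iris  | Uma    
Karen | Uma    


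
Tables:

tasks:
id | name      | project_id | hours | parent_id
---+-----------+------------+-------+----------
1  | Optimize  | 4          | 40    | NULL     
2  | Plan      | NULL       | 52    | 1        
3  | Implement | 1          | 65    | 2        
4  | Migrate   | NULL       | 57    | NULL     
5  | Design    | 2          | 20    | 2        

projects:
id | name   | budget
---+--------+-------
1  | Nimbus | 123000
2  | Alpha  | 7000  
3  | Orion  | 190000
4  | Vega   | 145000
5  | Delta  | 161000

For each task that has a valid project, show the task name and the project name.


INNER JOIN keeps only tasks rows whose project_id matches an id in projects. Walk through each task:
  - task 1 (Optimize): project_id=4 -> matches Vega
  - task 2 (Plan): project_id=NULL, no match -> dropped
  - task 3 (Implement): project_id=1 -> matches Nimbus
  - task 4 (Migrate): project_id=NULL, no match -> dropped
  - task 5 (Design): project_id=2 -> matches Alpha
So 2 of 5 rows are dropped.

SQL:
SELECT a.name, b.name AS project
FROM tasks a
INNER JOIN projects b ON a.project_id = b.id

Result:
name      | project
----------+--------
Optimize  | Vega   
Implement | Nimbus 
Design    | Alpha  


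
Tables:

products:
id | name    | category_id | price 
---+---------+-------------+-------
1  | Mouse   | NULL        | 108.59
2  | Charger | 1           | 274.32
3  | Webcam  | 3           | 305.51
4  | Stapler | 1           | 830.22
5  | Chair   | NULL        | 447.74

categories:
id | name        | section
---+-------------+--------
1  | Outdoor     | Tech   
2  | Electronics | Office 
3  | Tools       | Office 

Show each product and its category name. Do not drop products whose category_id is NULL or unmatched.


LEFT JOIN keeps every row from products (the left table); where category_id has no match in categories, the category columns become NULL. Walk through each product:
  - product 1 (Mouse): category_id=NULL, no match -> kept with NULL
  - product 2 (Charger): category_id=1 -> matches Outdoor
  - product 3 (Webcam): category_id=3 -> matches Tools
  - product 4 (Stapler): category_id=1 -> matches Outdoor
  - product 5 (Chair): category_id=NULL, no match -> kept with NULL
All 5 rows appear; 2 have NULL category.

SQL:
SELECT a.name, b.name AS category
FROM products a
LEFT JOIN categories b ON a.category_id = b.id

Result:
name    | category
--------+---------
Mouse   | NULL    
Charger | Outdoor 
Webcam  | Tools   
Stapler | Outdoor 
Chair   | NULL    


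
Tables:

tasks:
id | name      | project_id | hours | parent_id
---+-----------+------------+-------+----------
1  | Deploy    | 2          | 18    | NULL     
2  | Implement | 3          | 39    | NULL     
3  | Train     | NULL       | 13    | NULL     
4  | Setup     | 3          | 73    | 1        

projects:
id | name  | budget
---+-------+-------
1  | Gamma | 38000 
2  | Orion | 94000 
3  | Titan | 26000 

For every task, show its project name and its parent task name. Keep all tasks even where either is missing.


Two LEFT JOINs from the same base table tasks: one to projects via project_id, one to tasks itself via parent_id. Both are LEFT so every task is preserved.
Match against projects:
  - task 1 (Deploy): project_id=2 -> matches Orion
  - task 2 (Implement): project_id=3 -> matches Titan
  - task 3 (Train): project_id=NULL, no match -> kept with NULL
  - task 4 (Setup): project_id=3 -> matches Titan
Match against tasks (self):
  - task 1 (Deploy): parent_id=NULL -> NULL
  - task 2 (Implement): parent_id=NULL -> NULL
  - task 3 (Train): parent_id=NULL -> NULL
  - task 4 (Setup): parent_id=1 -> Deploy

SQL:
SELECT a.name, b.name AS project, c.name AS parent
FROM tasks a
LEFT JOIN projects b ON a.project_id = b.id
LEFT JOIN tasks c ON a.parent_id = c.id

Result:
name      | project | parent
----------+---------+-------
Deploy    | Orion   | NULL  
Implement | Titan   | NULL  
Train     | NULL    | NULL  
Setup     | Titan   | Deploy


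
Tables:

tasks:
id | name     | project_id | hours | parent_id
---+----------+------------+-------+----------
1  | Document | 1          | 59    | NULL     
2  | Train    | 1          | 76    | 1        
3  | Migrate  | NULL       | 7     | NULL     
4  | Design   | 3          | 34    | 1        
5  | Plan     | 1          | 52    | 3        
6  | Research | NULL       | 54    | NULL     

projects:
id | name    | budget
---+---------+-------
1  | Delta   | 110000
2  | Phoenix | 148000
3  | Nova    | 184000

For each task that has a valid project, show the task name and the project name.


INNER JOIN keeps only tasks rows whose project_id matches an id in projects. Walk through each task:
  - task 1 (Document): project_id=1 -> matches Delta
  - task 2 (Train): project_id=1 -> matches Delta
  - task 3 (Migrate): project_id=NULL, no match -> dropped
  - task 4 (Design): project_id=3 -> matches Nova
  - task 5 (Plan): project_id=1 -> matches Delta
  - task 6 (Research): project_id=NULL, no match -> dropped
So 2 of 6 rows are dropped.

SQL:
SELECT a.name, b.name AS project
FROM tasks a
INNER JOIN projects b ON a.project_id = b.id

Result:
name     | project
---------+--------
Document | Delta  
Train    | Delta  
Design   | Nova   
Plan     | Delta  


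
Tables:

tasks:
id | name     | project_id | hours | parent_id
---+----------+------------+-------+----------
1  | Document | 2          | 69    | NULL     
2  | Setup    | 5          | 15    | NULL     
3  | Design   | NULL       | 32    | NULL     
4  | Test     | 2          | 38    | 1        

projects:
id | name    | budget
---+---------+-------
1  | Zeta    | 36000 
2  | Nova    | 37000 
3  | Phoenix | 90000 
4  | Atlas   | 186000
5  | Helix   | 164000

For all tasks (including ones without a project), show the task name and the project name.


LEFT JOIN keeps every row from tasks (the left table); where project_id has no match in projects, the project columns become NULL. Walk through each task:
  - task 1 (Document): project_id=2 -> matches Nova
  - task 2 (Setup): project_id=5 -> matches Helix
  - task 3 (Design): project_id=NULL, no match -> kept with NULL
  - task 4 (Test): project_id=2 -> matches Nova
All 4 rows appear; 1 has NULL project.

SQL:
SELECT a.name, b.name AS project
FROM tasks a
LEFT JOIN projects b ON a.project_id = b.id

Result:
name     | project
---------+--------
Document | Nova   
Setup    | Helix  
Design   | NULL   
Test     | Nova   


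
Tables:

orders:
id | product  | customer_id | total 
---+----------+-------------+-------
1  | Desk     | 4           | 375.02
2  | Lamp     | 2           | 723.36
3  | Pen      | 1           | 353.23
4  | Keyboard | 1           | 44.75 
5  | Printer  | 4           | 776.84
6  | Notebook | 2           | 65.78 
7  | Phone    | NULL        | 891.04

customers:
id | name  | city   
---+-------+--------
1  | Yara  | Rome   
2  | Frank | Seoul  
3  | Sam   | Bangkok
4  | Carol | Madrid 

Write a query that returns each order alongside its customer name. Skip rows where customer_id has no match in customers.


INNER JOIN keeps only orders rows whose customer_id matches an id in customers. Walk through each order:
  - order 1 (Desk): customer_id=4 -> matches Carol
  - order 2 (Lamp): customer_id=2 -> matches Frank
  - order 3 (Pen): customer_id=1 -> matches Yara
  - order 4 (Keyboard): customer_id=1 -> matches Yara
  - order 5 (Printer): customer_id=4 -> matches Carol
  - order 6 (Notebook): customer_id=2 -> matches Frank
  - order 7 (Phone): customer_id=NULL, no match -> dropped
So 1 of 7 rows is dropped.

SQL:
SELECT a.product, b.name AS customer
FROM orders a
INNER JOIN customers b ON a.customer_id = b.id

Result:
product  | customer
---------+---------
Desk     | Carol   
Lamp     | Frank   
Pen      | Yara    
Keyboard | Yara    
Printer  | Carol   
Notebook | Frank   


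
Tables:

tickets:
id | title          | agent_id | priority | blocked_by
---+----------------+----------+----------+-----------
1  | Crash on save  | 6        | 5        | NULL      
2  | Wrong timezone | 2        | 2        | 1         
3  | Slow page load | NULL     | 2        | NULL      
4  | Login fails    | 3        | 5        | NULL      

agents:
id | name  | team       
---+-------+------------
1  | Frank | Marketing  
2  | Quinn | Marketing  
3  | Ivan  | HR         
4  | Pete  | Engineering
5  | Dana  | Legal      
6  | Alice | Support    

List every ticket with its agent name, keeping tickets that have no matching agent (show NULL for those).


LEFT JOIN keeps every row from tickets (the left table); where agent_id has no match in agents, the agent columns become NULL. Walk through each ticket:
  - ticket 1 (Crash on save): agent_id=6 -> matches Alice
  - ticket 2 (Wrong timezone): agent_id=2 -> matches Quinn
  - ticket 3 (Slow page load): agent_id=NULL, no match -> kept with NULL
  - ticket 4 (Login fails): agent_id=3 -> matches Ivan
All 4 rows appear; 1 has NULL agent.

SQL:
SELECT a.title, b.name AS agent
FROM tickets a
LEFT JOIN agents b ON a.agent_id = b.id

Result:
title          | agent
---------------+------
Crash on save  | Alice
Wrong timezone | Quinn
Slow page load | NULL 
Login fails    | Ivan 


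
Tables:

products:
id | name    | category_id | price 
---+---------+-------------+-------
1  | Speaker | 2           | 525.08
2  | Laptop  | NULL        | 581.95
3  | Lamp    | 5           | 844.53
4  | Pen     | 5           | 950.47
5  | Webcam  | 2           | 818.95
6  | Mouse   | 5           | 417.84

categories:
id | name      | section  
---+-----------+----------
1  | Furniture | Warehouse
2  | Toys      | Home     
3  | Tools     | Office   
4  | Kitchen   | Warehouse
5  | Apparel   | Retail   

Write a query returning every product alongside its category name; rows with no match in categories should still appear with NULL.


LEFT JOIN keeps every row from products (the left table); where category_id has no match in categories, the category columns become NULL. Walk through each product:
  - product 1 (Speaker): category_id=2 -> matches Toys
  - product 2 (Laptop): category_id=NULL, no match -> kept with NULL
  - product 3 (Lamp): category_id=5 -> matches Apparel
  - product 4 (Pen): category_id=5 -> matches Apparel
  - product 5 (Webcam): category_id=2 -> matches Toys
  - product 6 (Mouse): category_id=5 -> matches Apparel
All 6 rows appear; 1 has NULL category.

SQL:
SELECT a.name, b.name AS category
FROM products a
LEFT JOIN categories b ON a.category_id = b.id

Result:
name    | category
--------+---------
Speaker | Toys    
Laptop  | NULL    
Lamp    | Apparel 
Pen     | Apparel 
Webcam  | Toys    
Mouse   | Apparel 
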